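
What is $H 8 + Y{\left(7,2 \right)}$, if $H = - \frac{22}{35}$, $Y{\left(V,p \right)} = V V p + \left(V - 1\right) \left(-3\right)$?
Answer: $\frac{2624}{35} \approx 74.971$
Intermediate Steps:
$Y{\left(V,p \right)} = 3 - 3 V + p V^{2}$ ($Y{\left(V,p \right)} = V^{2} p + \left(-1 + V\right) \left(-3\right) = p V^{2} - \left(-3 + 3 V\right) = 3 - 3 V + p V^{2}$)
$H = - \frac{22}{35}$ ($H = \left(-22\right) \frac{1}{35} = - \frac{22}{35} \approx -0.62857$)
$H 8 + Y{\left(7,2 \right)} = \left(- \frac{22}{35}\right) 8 + \left(3 - 21 + 2 \cdot 7^{2}\right) = - \frac{176}{35} + \left(3 - 21 + 2 \cdot 49\right) = - \frac{176}{35} + \left(3 - 21 + 98\right) = - \frac{176}{35} + 80 = \frac{2624}{35}$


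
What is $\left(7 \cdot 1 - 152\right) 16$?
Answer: $-2320$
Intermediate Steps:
$\left(7 \cdot 1 - 152\right) 16 = \left(7 - 152\right) 16 = \left(-145\right) 16 = -2320$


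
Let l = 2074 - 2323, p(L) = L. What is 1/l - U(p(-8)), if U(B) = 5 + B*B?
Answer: -17182/249 ≈ -69.004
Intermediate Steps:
U(B) = 5 + B²
l = -249
1/l - U(p(-8)) = 1/(-249) - (5 + (-8)²) = -1/249 - (5 + 64) = -1/249 - 1*69 = -1/249 - 69 = -17182/249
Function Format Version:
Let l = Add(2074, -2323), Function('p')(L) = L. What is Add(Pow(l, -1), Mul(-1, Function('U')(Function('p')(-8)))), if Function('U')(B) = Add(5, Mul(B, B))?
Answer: Rational(-17182, 249) ≈ -69.004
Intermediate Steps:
Function('U')(B) = Add(5, Pow(B, 2))
l = -249
Add(Pow(l, -1), Mul(-1, Function('U')(Function('p')(-8)))) = Add(Pow(-249, -1), Mul(-1, Add(5, Pow(-8, 2)))) = Add(Rational(-1, 249), Mul(-1, Add(5, 64))) = Add(Rational(-1, 249), Mul(-1, 69)) = Add(Rational(-1, 249), -69) = Rational(-17182, 249)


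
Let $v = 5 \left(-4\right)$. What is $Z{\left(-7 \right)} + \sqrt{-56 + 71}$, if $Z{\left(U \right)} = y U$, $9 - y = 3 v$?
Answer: $-483 + \sqrt{15} \approx -479.13$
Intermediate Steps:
$v = -20$
$y = 69$ ($y = 9 - 3 \left(-20\right) = 9 - -60 = 9 + 60 = 69$)
$Z{\left(U \right)} = 69 U$
$Z{\left(-7 \right)} + \sqrt{-56 + 71} = 69 \left(-7\right) + \sqrt{-56 + 71} = -483 + \sqrt{15}$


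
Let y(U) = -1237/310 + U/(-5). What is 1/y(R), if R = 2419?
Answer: -62/30243 ≈ -0.0020501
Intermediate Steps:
y(U) = -1237/310 - U/5 (y(U) = -1237*1/310 + U*(-1/5) = -1237/310 - U/5)
1/y(R) = 1/(-1237/310 - 1/5*2419) = 1/(-1237/310 - 2419/5) = 1/(-30243/62) = -62/30243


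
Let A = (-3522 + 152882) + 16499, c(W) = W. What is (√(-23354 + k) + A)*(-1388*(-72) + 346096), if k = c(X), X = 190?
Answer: 73978421488 + 892064*I*√5791 ≈ 7.3978e+10 + 6.7885e+7*I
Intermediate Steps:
k = 190
A = 165859 (A = 149360 + 16499 = 165859)
(√(-23354 + k) + A)*(-1388*(-72) + 346096) = (√(-23354 + 190) + 165859)*(-1388*(-72) + 346096) = (√(-23164) + 165859)*(99936 + 346096) = (2*I*√5791 + 165859)*446032 = (165859 + 2*I*√5791)*446032 = 73978421488 + 892064*I*√5791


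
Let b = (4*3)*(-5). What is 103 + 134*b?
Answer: -7937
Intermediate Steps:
b = -60 (b = 12*(-5) = -60)
103 + 134*b = 103 + 134*(-60) = 103 - 8040 = -7937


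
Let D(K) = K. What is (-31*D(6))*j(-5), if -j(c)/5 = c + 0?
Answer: -4650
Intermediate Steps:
j(c) = -5*c (j(c) = -5*(c + 0) = -5*c)
(-31*D(6))*j(-5) = (-31*6)*(-5*(-5)) = -186*25 = -4650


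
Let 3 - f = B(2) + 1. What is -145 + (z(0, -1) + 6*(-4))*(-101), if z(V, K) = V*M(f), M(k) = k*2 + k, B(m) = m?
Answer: 2279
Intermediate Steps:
f = 0 (f = 3 - (2 + 1) = 3 - 1*3 = 3 - 3 = 0)
M(k) = 3*k (M(k) = 2*k + k = 3*k)
z(V, K) = 0 (z(V, K) = V*(3*0) = V*0 = 0)
-145 + (z(0, -1) + 6*(-4))*(-101) = -145 + (0 + 6*(-4))*(-101) = -145 + (0 - 24)*(-101) = -145 - 24*(-101) = -145 + 2424 = 2279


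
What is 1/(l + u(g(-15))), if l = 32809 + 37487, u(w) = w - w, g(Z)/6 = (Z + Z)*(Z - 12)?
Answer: 1/70296 ≈ 1.4226e-5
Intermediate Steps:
g(Z) = 12*Z*(-12 + Z) (g(Z) = 6*((Z + Z)*(Z - 12)) = 6*((2*Z)*(-12 + Z)) = 6*(2*Z*(-12 + Z)) = 12*Z*(-12 + Z))
u(w) = 0
l = 70296
1/(l + u(g(-15))) = 1/(70296 + 0) = 1/70296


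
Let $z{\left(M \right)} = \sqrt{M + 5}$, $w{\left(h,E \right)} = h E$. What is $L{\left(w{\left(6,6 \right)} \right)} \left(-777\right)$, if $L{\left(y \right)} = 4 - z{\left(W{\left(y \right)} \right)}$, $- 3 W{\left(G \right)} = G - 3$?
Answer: $-3108 + 777 i \sqrt{6} \approx -3108.0 + 1903.3 i$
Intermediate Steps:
$w{\left(h,E \right)} = E h$
$W{\left(G \right)} = 1 - \frac{G}{3}$ ($W{\left(G \right)} = - \frac{G - 3}{3} = - \frac{-3 + G}{3} = 1 - \frac{G}{3}$)
$z{\left(M \right)} = \sqrt{5 + M}$
$L{\left(y \right)} = 4 - \sqrt{6 - \frac{y}{3}}$ ($L{\left(y \right)} = 4 - \sqrt{5 - \left(-1 + \frac{y}{3}\right)} = 4 - \sqrt{6 - \frac{y}{3}}$)
$L{\left(w{\left(6,6 \right)} \right)} \left(-777\right) = \left(4 - \frac{\sqrt{54 - 3 \cdot 6 \cdot 6}}{3}\right) \left(-777\right) = \left(4 - \frac{\sqrt{54 - 108}}{3}\right) \left(-777\right) = \left(4 - \frac{\sqrt{-54}}{3}\right) \left(-777\right) = \left(4 - \frac{3 i \sqrt{6}}{3}\right) \left(-777\right) = \left(4 - i \sqrt{6}\right) \left(-777\right) = -3108 + 777 i \sqrt{6}$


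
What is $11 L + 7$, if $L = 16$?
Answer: $183$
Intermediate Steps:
$11 L + 7 = 11 \cdot 16 + 7 = 176 + 7 = 183$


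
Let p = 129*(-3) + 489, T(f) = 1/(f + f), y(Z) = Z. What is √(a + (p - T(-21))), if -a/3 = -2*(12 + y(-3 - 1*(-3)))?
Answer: √306978/42 ≈ 13.192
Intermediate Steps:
T(f) = 1/(2*f)
a = 72 (a = -(-6)*(12 + (-3 - 1*(-3))) = -(-6)*(12 + (-3 + 3)) = -(-6)*(12 + 0) = -(-6)*12 = -3*(-24) = 72)
p = 102 (p = -387 + 489 = 102)
√(a + (p - T(-21))) = √(72 + (102 - 1/(2*(-21)))) = √(72 + (102 - (-1)/(2*21))) = √(72 + (102 - 1*(-1/42))) = √(72 + (102 + 1/42)) = √(72 + 4285/42) = √(7309/42) = √306978/42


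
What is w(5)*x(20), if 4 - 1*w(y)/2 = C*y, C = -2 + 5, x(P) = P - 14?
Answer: -132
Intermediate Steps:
x(P) = -14 + P
C = 3
w(y) = 8 - 6*y
w(5)*x(20) = (8 - 6*5)*(-14 + 20) = (8 - 30)*6 = -22*6 = -132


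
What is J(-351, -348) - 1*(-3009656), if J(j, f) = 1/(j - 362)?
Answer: 2145884727/713 ≈ 3.0097e+6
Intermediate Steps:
J(j, f) = 1/(-362 + j)
J(-351, -348) - 1*(-3009656) = 1/(-362 - 351) - 1*(-3009656) = 1/(-713) + 3009656 = -1/713 + 3009656 = 2145884727/713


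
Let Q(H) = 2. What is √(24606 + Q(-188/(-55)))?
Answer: 4*√1538 ≈ 156.87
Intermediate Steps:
√(24606 + Q(-188/(-55))) = √(24606 + 2) = √24608 = 4*√1538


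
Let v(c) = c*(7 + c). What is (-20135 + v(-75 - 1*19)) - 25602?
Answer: -37559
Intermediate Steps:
(-20135 + v(-75 - 1*19)) - 25602 = (-20135 + (-75 - 1*19)*(7 + (-75 - 1*19))) - 25602 = (-20135 + (-75 - 19)*(7 + (-75 - 19))) - 25602 = (-20135 - 94*(7 - 94)) - 25602 = (-20135 - 94*(-87)) - 25602 = (-20135 + 8178) - 25602 = -11957 - 25602 = -37559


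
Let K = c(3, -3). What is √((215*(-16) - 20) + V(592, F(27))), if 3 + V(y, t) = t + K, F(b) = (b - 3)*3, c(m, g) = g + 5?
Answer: I*√3389 ≈ 58.215*I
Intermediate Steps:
c(m, g) = 5 + g
F(b) = -9 + 3*b (F(b) = (-3 + b)*3 = -9 + 3*b)
K = 2 (K = 5 - 3 = 2)
V(y, t) = -1 + t (V(y, t) = -3 + (t + 2) = -3 + (2 + t) = -1 + t)
√((215*(-16) - 20) + V(592, F(27))) = √((215*(-16) - 20) + (-1 + (-9 + 3*27))) = √((-3440 - 20) + (-1 + (-9 + 81))) = √(-3460 + (-1 + 72)) = √(-3460 + 71) = √(-3389) = I*√3389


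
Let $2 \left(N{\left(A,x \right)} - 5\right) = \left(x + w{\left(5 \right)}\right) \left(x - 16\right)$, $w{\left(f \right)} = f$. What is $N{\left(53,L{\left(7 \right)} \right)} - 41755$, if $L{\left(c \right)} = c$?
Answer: $-41804$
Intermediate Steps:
$N{\left(A,x \right)} = 5 + \frac{\left(-16 + x\right) \left(5 + x\right)}{2}$ ($N{\left(A,x \right)} = 5 + \frac{\left(x + 5\right) \left(x - 16\right)}{2} = 5 + \frac{\left(5 + x\right) \left(-16 + x\right)}{2} = 5 + \frac{\left(-16 + x\right) \left(5 + x\right)}{2}$)
$N{\left(53,L{\left(7 \right)} \right)} - 41755 = \left(-35 + \frac{7^{2}}{2} - \frac{77}{2}\right) - 41755 = \left(-35 + \frac{1}{2} \cdot 49 - \frac{77}{2}\right) - 41755 = \left(-35 + \frac{49}{2} - \frac{77}{2}\right) - 41755 = -49 - 41755 = -41804$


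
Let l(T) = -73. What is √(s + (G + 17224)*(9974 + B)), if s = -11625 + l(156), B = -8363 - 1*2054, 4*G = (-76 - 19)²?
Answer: I*√34565795/2 ≈ 2939.6*I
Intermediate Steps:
G = 9025/4 (G = (-76 - 19)²/4 = (¼)*(-95)² = (¼)*9025 = 9025/4 ≈ 2256.3)
B = -10417 (B = -8363 - 2054 = -10417)
s = -11698 (s = -11625 - 73 = -11698)
√(s + (G + 17224)*(9974 + B)) = √(-11698 + (9025/4 + 17224)*(9974 - 10417)) = √(-11698 + (77921/4)*(-443)) = √(-11698 - 34519003/4) = √(-34565795/4) = I*√34565795/2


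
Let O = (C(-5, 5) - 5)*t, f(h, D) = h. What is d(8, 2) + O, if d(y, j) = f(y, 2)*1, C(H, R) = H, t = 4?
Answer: -32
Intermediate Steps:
O = -40 (O = (-5 - 5)*4 = -10*4 = -40)
d(y, j) = y (d(y, j) = y*1 = y)
d(8, 2) + O = 8 - 40 = -32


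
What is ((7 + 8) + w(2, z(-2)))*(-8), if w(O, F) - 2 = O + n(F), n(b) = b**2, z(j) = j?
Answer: -184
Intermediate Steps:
w(O, F) = 2 + O + F**2 (w(O, F) = 2 + (O + F**2) = 2 + O + F**2)
((7 + 8) + w(2, z(-2)))*(-8) = ((7 + 8) + (2 + 2 + (-2)**2))*(-8) = (15 + (2 + 2 + 4))*(-8) = (15 + 8)*(-8) = 23*(-8) = -184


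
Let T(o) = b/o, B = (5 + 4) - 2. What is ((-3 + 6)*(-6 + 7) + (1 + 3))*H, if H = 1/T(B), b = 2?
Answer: 49/2 ≈ 24.500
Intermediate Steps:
B = 7 (B = 9 - 2 = 7)
T(o) = 2/o
H = 7/2 (H = 1/(2/7) = 7/2 ≈ 3.5000)
((-3 + 6)*(-6 + 7) + (1 + 3))*H = ((-3 + 6)*(-6 + 7) + (1 + 3))*(7/2) = (3*1 + 4)*(7/2) = (3 + 4)*(7/2) = 7*(7/2) = 49/2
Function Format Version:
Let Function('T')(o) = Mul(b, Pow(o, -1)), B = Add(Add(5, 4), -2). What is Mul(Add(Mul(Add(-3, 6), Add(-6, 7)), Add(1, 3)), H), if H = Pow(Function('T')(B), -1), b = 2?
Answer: Rational(49, 2) ≈ 24.500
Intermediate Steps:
B = 7 (B = Add(9, -2) = 7)
Function('T')(o) = Mul(2, Pow(o, -1))
H = Rational(7, 2) (H = Pow(Mul(2, Pow(7, -1)), -1) = Pow(Mul(2, Rational(1, 7)), -1) = Pow(Rational(2, 7), -1) = Rational(7, 2) ≈ 3.5000)
Mul(Add(Mul(Add(-3, 6), Add(-6, 7)), Add(1, 3)), H) = Mul(Add(Mul(Add(-3, 6), Add(-6, 7)), Add(1, 3)), Rational(7, 2)) = Mul(Add(Mul(3, 1), 4), Rational(7, 2)) = Mul(Add(3, 4), Rational(7, 2)) = Mul(7, Rational(7, 2)) = Rational(49, 2)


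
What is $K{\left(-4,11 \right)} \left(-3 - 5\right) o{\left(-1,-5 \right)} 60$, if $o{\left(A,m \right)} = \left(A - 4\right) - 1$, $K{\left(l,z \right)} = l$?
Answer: $-11520$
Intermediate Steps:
$o{\left(A,m \right)} = -5 + A$ ($o{\left(A,m \right)} = \left(-4 + A\right) - 1 = -5 + A$)
$K{\left(-4,11 \right)} \left(-3 - 5\right) o{\left(-1,-5 \right)} 60 = - 4 \left(-3 - 5\right) \left(-5 - 1\right) 60 = - 4 \left(\left(-8\right) \left(-6\right)\right) 60 = \left(-4\right) 48 \cdot 60 = \left(-192\right) 60 = -11520$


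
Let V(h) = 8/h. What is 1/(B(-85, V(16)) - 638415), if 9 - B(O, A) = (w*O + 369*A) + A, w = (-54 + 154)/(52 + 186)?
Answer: -7/4469887 ≈ -1.5660e-6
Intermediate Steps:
w = 50/119 (w = 100/238 = 100*(1/238) = 50/119 ≈ 0.42017)
B(O, A) = 9 - 370*A - 50*O/119 (B(O, A) = 9 - ((50*O/119 + 369*A) + A) = 9 - ((369*A + 50*O/119) + A) = 9 - (370*A + 50*O/119) = 9 + (-370*A - 50*O/119) = 9 - 370*A - 50*O/119)
1/(B(-85, V(16)) - 638415) = 1/((9 - 2960/16 - 50/119*(-85)) - 638415) = 1/((9 - 2960/16 + 250/7) - 638415) = 1/((9 - 370*½ + 250/7) - 638415) = 1/((9 - 185 + 250/7) - 638415) = 1/(-982/7 - 638415) = 1/(-4469887/7) = -7/4469887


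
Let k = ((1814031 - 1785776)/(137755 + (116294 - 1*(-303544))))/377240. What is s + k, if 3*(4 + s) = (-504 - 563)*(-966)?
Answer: 14453741383456131/42069276664 ≈ 3.4357e+5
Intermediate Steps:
s = 343570 (s = -4 + ((-504 - 563)*(-966))/3 = -4 + (-1067*(-966))/3 = -4 + (⅓)*1030722 = -4 + 343574 = 343570)
k = 5651/42069276664 (k = (28255/(137755 + (116294 + 303544)))*(1/377240) = (28255/(137755 + 419838))*(1/377240) = (28255/557593)*(1/377240) = 5651/42069276664 ≈ 1.3433e-7)
s + k = 343570 + 5651/42069276664 = 14453741383456131/42069276664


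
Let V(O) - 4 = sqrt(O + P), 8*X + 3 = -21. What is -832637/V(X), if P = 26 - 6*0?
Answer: 3330548/7 - 832637*sqrt(23)/7 ≈ -94663.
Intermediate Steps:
X = -3 (X = -3/8 + (1/8)*(-21) = -3/8 - 21/8 = -3)
P = 26 (P = 26 + 0 = 26)
V(O) = 4 + sqrt(26 + O) (V(O) = 4 + sqrt(O + 26) = 4 + sqrt(26 + O))
-832637/V(X) = -832637/(4 + sqrt(26 - 3)) = -832637/(4 + sqrt(23))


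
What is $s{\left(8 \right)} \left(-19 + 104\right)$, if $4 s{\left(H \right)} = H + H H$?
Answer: $1530$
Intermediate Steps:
$s{\left(H \right)} = \frac{H}{4} + \frac{H^{2}}{4}$ ($s{\left(H \right)} = \frac{H + H H}{4} = \frac{H + H^{2}}{4} = \frac{H}{4} + \frac{H^{2}}{4}$)
$s{\left(8 \right)} \left(-19 + 104\right) = \frac{1}{4} \cdot 8 \left(1 + 8\right) \left(-19 + 104\right) = \frac{1}{4} \cdot 8 \cdot 9 \cdot 85 = 18 \cdot 85 = 1530$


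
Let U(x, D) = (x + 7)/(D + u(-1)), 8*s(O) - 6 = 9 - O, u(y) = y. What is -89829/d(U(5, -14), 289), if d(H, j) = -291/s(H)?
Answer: 2365497/3880 ≈ 609.66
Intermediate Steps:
s(O) = 15/8 - O/8 (s(O) = ¾ + (9 - O)/8 = ¾ + (9/8 - O/8) = 15/8 - O/8)
U(x, D) = (7 + x)/(-1 + D) (U(x, D) = (x + 7)/(D - 1) = (7 + x)/(-1 + D))
d(H, j) = -291/(15/8 - H/8)
-89829/d(U(5, -14), 289) = -(-449145/776 + 29943*(7 + 5)/(776*(-1 - 14))) = -89829/(2328/(-15 + 12/(-15))) = -89829/(2328/(-15 - 1/15*12)) = -89829/(2328/(-15 - ⅘)) = -89829/(2328/(-79/5)) = -89829/(2328*(-5/79)) = -89829/(-11640/79) = -89829*(-79/11640) = 2365497/3880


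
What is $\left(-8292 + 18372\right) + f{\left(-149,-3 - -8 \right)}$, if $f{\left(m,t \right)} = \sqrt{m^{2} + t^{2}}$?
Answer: $10080 + \sqrt{22226} \approx 10229.0$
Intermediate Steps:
$\left(-8292 + 18372\right) + f{\left(-149,-3 - -8 \right)} = \left(-8292 + 18372\right) + \sqrt{\left(-149\right)^{2} + \left(-3 - -8\right)^{2}} = 10080 + \sqrt{22201 + \left(-3 + 8\right)^{2}} = 10080 + \sqrt{22201 + 5^{2}} = 10080 + \sqrt{22201 + 25} = 10080 + \sqrt{22226}$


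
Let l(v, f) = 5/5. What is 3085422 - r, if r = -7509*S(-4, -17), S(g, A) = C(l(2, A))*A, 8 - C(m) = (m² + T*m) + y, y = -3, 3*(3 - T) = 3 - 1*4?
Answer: 2234402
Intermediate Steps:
T = 10/3 (T = 3 - (3 - 1*4)/3 = 3 - (3 - 4)/3 = 3 - ⅓*(-1) = 3 + ⅓ = 10/3 ≈ 3.3333)
l(v, f) = 1 (l(v, f) = 5*(⅕) = 1)
C(m) = 11 - m² - 10*m/3 (C(m) = 8 - ((m² + 10*m/3) - 3) = 8 - (-3 + m² + 10*m/3) = 8 + (3 - m² - 10*m/3) = 11 - m² - 10*m/3)
S(g, A) = 20*A/3 (S(g, A) = (11 - 1*1² - 10/3*1)*A = (11 - 1*1 - 10/3)*A = (11 - 1 - 10/3)*A = 20*A/3)
r = 851020 (r = -50060*(-17) = -7509*(-340/3) = 851020)
3085422 - r = 3085422 - 1*851020 = 3085422 - 851020 = 2234402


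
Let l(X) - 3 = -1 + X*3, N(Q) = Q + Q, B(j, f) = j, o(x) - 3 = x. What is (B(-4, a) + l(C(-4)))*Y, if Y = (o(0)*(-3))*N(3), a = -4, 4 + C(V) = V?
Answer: 1404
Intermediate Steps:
o(x) = 3 + x
C(V) = -4 + V
N(Q) = 2*Q
Y = -54 (Y = ((3 + 0)*(-3))*(2*3) = (3*(-3))*6 = -9*6 = -54)
l(X) = 2 + 3*X (l(X) = 3 + (-1 + X*3) = 3 + (-1 + 3*X) = 2 + 3*X)
(B(-4, a) + l(C(-4)))*Y = (-4 + (2 + 3*(-4 - 4)))*(-54) = (-4 + (2 + 3*(-8)))*(-54) = (-4 + (2 - 24))*(-54) = (-4 - 22)*(-54) = -26*(-54) = 1404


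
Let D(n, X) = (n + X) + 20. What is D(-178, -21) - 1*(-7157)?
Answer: 6978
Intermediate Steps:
D(n, X) = 20 + X + n (D(n, X) = (X + n) + 20 = 20 + X + n)
D(-178, -21) - 1*(-7157) = (20 - 21 - 178) - 1*(-7157) = -179 + 7157 = 6978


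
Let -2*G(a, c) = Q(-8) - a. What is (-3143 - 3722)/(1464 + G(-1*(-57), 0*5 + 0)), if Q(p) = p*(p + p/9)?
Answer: -24714/5245 ≈ -4.7119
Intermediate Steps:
Q(p) = 10*p**2/9 (Q(p) = p*(p + p*(1/9)) = p*(p + p/9) = p*(10*p/9) = 10*p**2/9)
G(a, c) = -320/9 + a/2 (G(a, c) = -((10/9)*(-8)**2 - a)/2 = -((10/9)*64 - a)/2 = -(640/9 - a)/2 = -320/9 + a/2)
(-3143 - 3722)/(1464 + G(-1*(-57), 0*5 + 0)) = (-3143 - 3722)/(1464 + (-320/9 + (-1*(-57))/2)) = -6865/(1464 + (-320/9 + (1/2)*57)) = -6865/(1464 + (-320/9 + 57/2)) = -6865/(1464 - 127/18) = -6865/26225/18 = -6865*18/26225 = -24714/5245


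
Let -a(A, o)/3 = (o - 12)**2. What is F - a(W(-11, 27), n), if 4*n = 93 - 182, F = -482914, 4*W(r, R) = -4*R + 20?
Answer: -7670317/16 ≈ -4.7940e+5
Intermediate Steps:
W(r, R) = 5 - R (W(r, R) = (-4*R + 20)/4 = (20 - 4*R)/4 = 5 - R)
n = -89/4 (n = (93 - 182)/4 = (1/4)*(-89) = -89/4 ≈ -22.250)
a(A, o) = -3*(-12 + o)**2 (a(A, o) = -3*(o - 12)**2 = -3*(-12 + o)**2)
F - a(W(-11, 27), n) = -482914 - (-3)*(-12 - 89/4)**2 = -482914 - (-3)*(-137/4)**2 = -482914 - (-3)*18769/16 = -482914 - 1*(-56307/16) = -482914 + 56307/16 = -7670317/16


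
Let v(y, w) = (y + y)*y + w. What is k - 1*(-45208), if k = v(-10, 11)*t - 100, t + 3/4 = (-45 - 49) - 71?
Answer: 40539/4 ≈ 10135.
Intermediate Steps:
v(y, w) = w + 2*y² (v(y, w) = (2*y)*y + w = 2*y² + w = w + 2*y²)
t = -663/4 (t = -¾ + ((-45 - 49) - 71) = -¾ + (-94 - 71) = -¾ - 165 = -663/4 ≈ -165.75)
k = -140293/4 (k = (11 + 2*(-10)²)*(-663/4) - 100 = (11 + 2*100)*(-663/4) - 100 = (11 + 200)*(-663/4) - 100 = 211*(-663/4) - 100 = -139893/4 - 100 = -140293/4 ≈ -35073.)
k - 1*(-45208) = -140293/4 - 1*(-45208) = -140293/4 + 45208 = 40539/4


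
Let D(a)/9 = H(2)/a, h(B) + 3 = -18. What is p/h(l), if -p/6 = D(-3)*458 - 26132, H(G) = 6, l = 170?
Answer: -68752/7 ≈ -9821.7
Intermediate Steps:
h(B) = -21 (h(B) = -3 - 18 = -21)
D(a) = 54/a (D(a) = 9*(6/a) = 54/a)
p = 206256 (p = -6*((54/(-3))*458 - 26132) = -6*((54*(-⅓))*458 - 26132) = -6*(-18*458 - 26132) = -6*(-8244 - 26132) = -6*(-34376) = 206256)
p/h(l) = 206256/(-21) = 206256*(-1/21) = -68752/7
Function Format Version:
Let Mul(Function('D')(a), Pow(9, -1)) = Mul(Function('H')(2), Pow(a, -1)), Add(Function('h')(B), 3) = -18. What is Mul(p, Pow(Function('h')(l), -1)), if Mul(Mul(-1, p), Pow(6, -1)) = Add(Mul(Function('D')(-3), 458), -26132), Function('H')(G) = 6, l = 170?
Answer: Rational(-68752, 7) ≈ -9821.7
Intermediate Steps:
Function('h')(B) = -21 (Function('h')(B) = Add(-3, -18) = -21)
Function('D')(a) = Mul(54, Pow(a, -1)) (Function('D')(a) = Mul(9, Mul(6, Pow(a, -1))) = Mul(54, Pow(a, -1)))
p = 206256 (p = Mul(-6, Add(Mul(Mul(54, Pow(-3, -1)), 458), -26132)) = Mul(-6, Add(Mul(Mul(54, Rational(-1, 3)), 458), -26132)) = Mul(-6, Add(Mul(-18, 458), -26132)) = Mul(-6, Add(-8244, -26132)) = Mul(-6, -34376) = 206256)
Mul(p, Pow(Function('h')(l), -1)) = Mul(206256, Pow(-21, -1)) = Mul(206256, Rational(-1, 21)) = Rational(-68752, 7)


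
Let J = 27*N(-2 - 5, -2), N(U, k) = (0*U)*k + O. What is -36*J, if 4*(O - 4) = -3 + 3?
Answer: -3888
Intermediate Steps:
O = 4 (O = 4 + (-3 + 3)/4 = 4 + (¼)*0 = 4 + 0 = 4)
N(U, k) = 4 (N(U, k) = (0*U)*k + 4 = 0*k + 4 = 0 + 4 = 4)
J = 108 (J = 27*4 = 108)
-36*J = -36*108 = -3888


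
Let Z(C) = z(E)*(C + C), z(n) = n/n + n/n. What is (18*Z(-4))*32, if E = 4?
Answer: -9216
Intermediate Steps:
z(n) = 2 (z(n) = 1 + 1 = 2)
Z(C) = 4*C (Z(C) = 2*(C + C) = 2*(2*C) = 4*C)
(18*Z(-4))*32 = (18*(4*(-4)))*32 = (18*(-16))*32 = -288*32 = -9216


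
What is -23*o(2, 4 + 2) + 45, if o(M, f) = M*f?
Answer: -231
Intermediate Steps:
-23*o(2, 4 + 2) + 45 = -46*(4 + 2) + 45 = -46*6 + 45 = -23*12 + 45 = -276 + 45 = -231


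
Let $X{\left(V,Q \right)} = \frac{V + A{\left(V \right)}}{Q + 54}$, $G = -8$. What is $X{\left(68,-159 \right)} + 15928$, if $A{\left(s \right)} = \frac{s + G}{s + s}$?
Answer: $\frac{56860633}{3570} \approx 15927.0$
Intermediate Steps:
$A{\left(s \right)} = \frac{-8 + s}{2 s}$ ($A{\left(s \right)} = \frac{s - 8}{s + s} = \frac{-8 + s}{2 s}$)
$X{\left(V,Q \right)} = \frac{V + \frac{-8 + V}{2 V}}{54 + Q}$ ($X{\left(V,Q \right)} = \frac{V + \frac{-8 + V}{2 V}}{Q + 54} = \frac{V + \frac{-8 + V}{2 V}}{54 + Q}$)
$X{\left(68,-159 \right)} + 15928 = \frac{-4 + 68^{2} + \frac{1}{2} \cdot 68}{68 \left(54 - 159\right)} + 15928 = \frac{-4 + 4624 + 34}{68 \left(-105\right)} + 15928 = \frac{1}{68} \left(- \frac{1}{105}\right) 4654 + 15928 = - \frac{2327}{3570} + 15928 = \frac{56860633}{3570}$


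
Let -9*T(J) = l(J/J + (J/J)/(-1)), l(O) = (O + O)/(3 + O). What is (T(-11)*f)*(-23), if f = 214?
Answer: 0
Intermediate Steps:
l(O) = 2*O/(3 + O) (l(O) = (2*O)/(3 + O) = 2*O/(3 + O))
T(J) = 0 (T(J) = -2*(J/J + (J/J)/(-1))/(9*(3 + (J/J + (J/J)/(-1)))) = -2*(1 + 1*(-1))/(9*(3 + (1 + 1*(-1)))) = -2*(1 - 1)/(9*(3 + (1 - 1))) = -2*0/(9*(3 + 0)) = -2*0/(9*3) = -⅑*0 = 0)
(T(-11)*f)*(-23) = (0*214)*(-23) = 0*(-23) = 0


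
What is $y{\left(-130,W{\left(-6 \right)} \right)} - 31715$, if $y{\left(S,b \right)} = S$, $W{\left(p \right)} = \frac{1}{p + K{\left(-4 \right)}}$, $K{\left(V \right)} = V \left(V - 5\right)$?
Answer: $-31845$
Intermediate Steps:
$K{\left(V \right)} = V \left(-5 + V\right)$
$W{\left(p \right)} = \frac{1}{36 + p}$ ($W{\left(p \right)} = \frac{1}{p - 4 \left(-5 - 4\right)} = \frac{1}{p - -36} = \frac{1}{p + 36} = \frac{1}{36 + p}$)
$y{\left(-130,W{\left(-6 \right)} \right)} - 31715 = -130 - 31715 = -31845$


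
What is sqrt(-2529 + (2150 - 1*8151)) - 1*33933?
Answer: -33933 + I*sqrt(8530) ≈ -33933.0 + 92.358*I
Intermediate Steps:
sqrt(-2529 + (2150 - 1*8151)) - 1*33933 = sqrt(-2529 + (2150 - 8151)) - 33933 = sqrt(-2529 - 6001) - 33933 = sqrt(-8530) - 33933 = I*sqrt(8530) - 33933 = -33933 + I*sqrt(8530)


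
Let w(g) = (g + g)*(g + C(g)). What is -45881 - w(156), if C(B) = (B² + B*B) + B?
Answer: -15328889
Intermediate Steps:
C(B) = B + 2*B² (C(B) = (B² + B²) + B = 2*B² + B = B + 2*B²)
w(g) = 2*g*(g + g*(1 + 2*g)) (w(g) = (g + g)*(g + g*(1 + 2*g)) = (2*g)*(g + g*(1 + 2*g)) = 2*g*(g + g*(1 + 2*g)))
-45881 - w(156) = -45881 - 4*156²*(1 + 156) = -45881 - 4*24336*157 = -45881 - 1*15283008 = -45881 - 15283008 = -15328889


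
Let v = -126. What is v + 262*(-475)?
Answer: -124576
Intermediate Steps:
v + 262*(-475) = -126 + 262*(-475) = -126 - 124450 = -124576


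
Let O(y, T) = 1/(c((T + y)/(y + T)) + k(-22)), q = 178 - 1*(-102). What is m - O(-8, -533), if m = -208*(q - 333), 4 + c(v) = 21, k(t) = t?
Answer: 55121/5 ≈ 11024.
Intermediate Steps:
q = 280 (q = 178 + 102 = 280)
c(v) = 17 (c(v) = -4 + 21 = 17)
O(y, T) = -⅕ (O(y, T) = 1/(17 - 22) = 1/(-5) = -⅕)
m = 11024 (m = -208*(280 - 333) = -208*(-53) = 11024)
m - O(-8, -533) = 11024 - 1*(-⅕) = 11024 + ⅕ = 55121/5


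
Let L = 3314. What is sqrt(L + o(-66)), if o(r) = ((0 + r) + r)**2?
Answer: sqrt(20738) ≈ 144.01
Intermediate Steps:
o(r) = 4*r**2 (o(r) = (r + r)**2 = (2*r)**2 = 4*r**2)
sqrt(L + o(-66)) = sqrt(3314 + 4*(-66)**2) = sqrt(3314 + 4*4356) = sqrt(3314 + 17424) = sqrt(20738)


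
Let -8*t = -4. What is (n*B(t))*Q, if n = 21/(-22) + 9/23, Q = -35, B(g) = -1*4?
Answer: -19950/253 ≈ -78.854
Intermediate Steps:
t = 1/2 (t = -1/8*(-4) = 1/2 ≈ 0.50000)
B(g) = -4
n = -285/506 (n = 21*(-1/22) + 9*(1/23) = -21/22 + 9/23 = -285/506 ≈ -0.56324)
(n*B(t))*Q = -285/506*(-4)*(-35) = (570/253)*(-35) = -19950/253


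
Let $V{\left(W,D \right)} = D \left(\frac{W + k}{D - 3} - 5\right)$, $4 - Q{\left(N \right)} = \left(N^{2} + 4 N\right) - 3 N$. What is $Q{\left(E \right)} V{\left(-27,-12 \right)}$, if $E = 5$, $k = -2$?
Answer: $- \frac{4784}{5} \approx -956.8$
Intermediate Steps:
$Q{\left(N \right)} = 4 - N - N^{2}$ ($Q{\left(N \right)} = 4 - \left(\left(N^{2} + 4 N\right) - 3 N\right) = 4 - \left(N + N^{2}\right) = 4 - N - N^{2}$)
$V{\left(W,D \right)} = D \left(-5 + \frac{-2 + W}{-3 + D}\right)$ ($V{\left(W,D \right)} = D \left(\frac{W - 2}{D - 3} - 5\right) = D \left(\frac{-2 + W}{-3 + D} - 5\right) = D \left(-5 + \frac{-2 + W}{-3 + D}\right)$)
$Q{\left(E \right)} V{\left(-27,-12 \right)} = \left(4 - 5 - 5^{2}\right) \left(- \frac{12 \left(13 - 27 - -60\right)}{-3 - 12}\right) = \left(4 - 5 - 25\right) \left(- \frac{12 \left(13 - 27 + 60\right)}{-15}\right) = \left(4 - 5 - 25\right) \left(\left(-12\right) \left(- \frac{1}{15}\right) 46\right) = \left(-26\right) \frac{184}{5} = - \frac{4784}{5}$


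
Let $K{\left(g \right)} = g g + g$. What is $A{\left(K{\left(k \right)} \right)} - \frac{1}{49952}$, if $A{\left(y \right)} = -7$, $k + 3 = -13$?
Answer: $- \frac{349665}{49952} \approx -7.0$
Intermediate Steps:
$k = -16$ ($k = -3 - 13 = -16$)
$K{\left(g \right)} = g + g^{2}$ ($K{\left(g \right)} = g^{2} + g = g + g^{2}$)
$A{\left(K{\left(k \right)} \right)} - \frac{1}{49952} = -7 - \frac{1}{49952} = - \frac{349665}{49952}$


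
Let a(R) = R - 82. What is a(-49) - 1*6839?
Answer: -6970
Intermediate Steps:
a(R) = -82 + R
a(-49) - 1*6839 = (-82 - 49) - 1*6839 = -131 - 6839 = -6970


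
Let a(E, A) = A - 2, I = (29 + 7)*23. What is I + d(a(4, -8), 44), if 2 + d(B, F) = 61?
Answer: 887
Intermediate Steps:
I = 828 (I = 36*23 = 828)
a(E, A) = -2 + A
d(B, F) = 59 (d(B, F) = -2 + 61 = 59)
I + d(a(4, -8), 44) = 828 + 59 = 887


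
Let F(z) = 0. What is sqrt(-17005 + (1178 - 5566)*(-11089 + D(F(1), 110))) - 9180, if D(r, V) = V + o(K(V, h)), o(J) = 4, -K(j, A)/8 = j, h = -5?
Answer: -9180 + 31*sqrt(50095) ≈ -2241.6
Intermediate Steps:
K(j, A) = -8*j
D(r, V) = 4 + V (D(r, V) = V + 4 = 4 + V)
sqrt(-17005 + (1178 - 5566)*(-11089 + D(F(1), 110))) - 9180 = sqrt(-17005 + (1178 - 5566)*(-11089 + (4 + 110))) - 9180 = sqrt(-17005 - 4388*(-11089 + 114)) - 9180 = sqrt(-17005 - 4388*(-10975)) - 9180 = sqrt(-17005 + 48158300) - 9180 = sqrt(48141295) - 9180 = 31*sqrt(50095) - 9180 = -9180 + 31*sqrt(50095)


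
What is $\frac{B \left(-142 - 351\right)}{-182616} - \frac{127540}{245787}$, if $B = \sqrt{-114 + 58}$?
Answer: $- \frac{127540}{245787} + \frac{493 i \sqrt{14}}{91308} \approx -0.5189 + 0.020202 i$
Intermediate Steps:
$B = 2 i \sqrt{14}$ ($B = \sqrt{-56} = 2 i \sqrt{14} \approx 7.4833 i$)
$\frac{B \left(-142 - 351\right)}{-182616} - \frac{127540}{245787} = \frac{2 i \sqrt{14} \left(-142 - 351\right)}{-182616} - \frac{127540}{245787} = 2 i \sqrt{14} \left(-493\right) \left(- \frac{1}{182616}\right) - \frac{127540}{245787} = - 986 i \sqrt{14} \left(- \frac{1}{182616}\right) - \frac{127540}{245787} = \frac{493 i \sqrt{14}}{91308} - \frac{127540}{245787} = - \frac{127540}{245787} + \frac{493 i \sqrt{14}}{91308}$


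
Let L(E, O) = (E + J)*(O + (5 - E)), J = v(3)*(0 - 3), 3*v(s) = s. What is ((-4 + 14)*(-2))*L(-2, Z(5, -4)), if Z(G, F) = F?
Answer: 300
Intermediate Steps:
v(s) = s/3
J = -3 (J = ((1/3)*3)*(0 - 3) = 1*(-3) = -3)
L(E, O) = (-3 + E)*(5 + O - E) (L(E, O) = (E - 3)*(O + (5 - E)) = (-3 + E)*(5 + O - E))
((-4 + 14)*(-2))*L(-2, Z(5, -4)) = ((-4 + 14)*(-2))*(-15 - 1*(-2)**2 - 3*(-4) + 8*(-2) - 2*(-4)) = (10*(-2))*(-15 - 1*4 + 12 - 16 + 8) = -20*(-15 - 4 + 12 - 16 + 8) = -20*(-15) = 300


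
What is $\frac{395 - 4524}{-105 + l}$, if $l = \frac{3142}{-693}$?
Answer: $\frac{2861397}{75907} \approx 37.696$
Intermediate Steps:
$l = - \frac{3142}{693}$ ($l = 3142 \left(- \frac{1}{693}\right) = - \frac{3142}{693} \approx -4.5339$)
$\frac{395 - 4524}{-105 + l} = \frac{395 - 4524}{-105 - \frac{3142}{693}} = - \frac{4129}{- \frac{75907}{693}} = \left(-4129\right) \left(- \frac{693}{75907}\right) = \frac{2861397}{75907}$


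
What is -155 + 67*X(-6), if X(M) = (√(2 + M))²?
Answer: -423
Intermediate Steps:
X(M) = 2 + M
-155 + 67*X(-6) = -155 + 67*(2 - 6) = -155 + 67*(-4) = -155 - 268 = -423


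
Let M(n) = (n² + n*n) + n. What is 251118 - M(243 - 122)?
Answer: 221715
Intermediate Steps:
M(n) = n + 2*n² (M(n) = (n² + n²) + n = 2*n² + n = n + 2*n²)
251118 - M(243 - 122) = 251118 - (243 - 122)*(1 + 2*(243 - 122)) = 251118 - 121*(1 + 2*121) = 251118 - 121*(1 + 242) = 251118 - 121*243 = 251118 - 1*29403 = 251118 - 29403 = 221715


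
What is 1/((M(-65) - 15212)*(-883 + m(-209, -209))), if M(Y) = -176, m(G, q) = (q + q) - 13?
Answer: 1/20219832 ≈ 4.9456e-8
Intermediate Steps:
m(G, q) = -13 + 2*q (m(G, q) = 2*q - 13 = -13 + 2*q)
1/((M(-65) - 15212)*(-883 + m(-209, -209))) = 1/((-176 - 15212)*(-883 + (-13 + 2*(-209)))) = 1/(-15388*(-883 + (-13 - 418))) = 1/(-15388*(-883 - 431)) = 1/(-15388*(-1314)) = 1/20219832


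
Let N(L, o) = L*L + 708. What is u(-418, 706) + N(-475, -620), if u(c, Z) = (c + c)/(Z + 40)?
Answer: 84421791/373 ≈ 2.2633e+5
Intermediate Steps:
N(L, o) = 708 + L² (N(L, o) = L² + 708 = 708 + L²)
u(c, Z) = 2*c/(40 + Z) (u(c, Z) = (2*c)/(40 + Z) = 2*c/(40 + Z))
u(-418, 706) + N(-475, -620) = 2*(-418)/(40 + 706) + (708 + (-475)²) = 2*(-418)/746 + (708 + 225625) = 2*(-418)*(1/746) + 226333 = -418/373 + 226333 = 84421791/373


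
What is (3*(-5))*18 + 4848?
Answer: 4578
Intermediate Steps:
(3*(-5))*18 + 4848 = -15*18 + 4848 = -270 + 4848 = 4578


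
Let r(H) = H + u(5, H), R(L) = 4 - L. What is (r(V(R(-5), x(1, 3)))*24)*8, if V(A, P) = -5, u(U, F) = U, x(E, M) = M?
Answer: 0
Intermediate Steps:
r(H) = 5 + H (r(H) = H + 5 = 5 + H)
(r(V(R(-5), x(1, 3)))*24)*8 = ((5 - 5)*24)*8 = (0*24)*8 = 0*8 = 0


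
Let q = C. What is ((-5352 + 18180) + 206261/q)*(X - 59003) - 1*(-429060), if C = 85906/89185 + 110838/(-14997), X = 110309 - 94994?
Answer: 603188864270600914/716396229 ≈ 8.4198e+8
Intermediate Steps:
X = 15315
C = -2865584916/445835815 (C = 85906*(1/89185) + 110838*(-1/14997) = 85906/89185 - 36946/4999 = -2865584916/445835815 ≈ -6.4274)
q = -2865584916/445835815 ≈ -6.4274
((-5352 + 18180) + 206261/q)*(X - 59003) - 1*(-429060) = ((-5352 + 18180) + 206261/(-2865584916/445835815))*(15315 - 59003) - 1*(-429060) = (12828 + 206261*(-445835815/2865584916))*(-43688) + 429060 = (12828 - 91958541037715/2865584916)*(-43688) + 429060 = -55198817735267/2865584916*(-43688) + 429060 = 602881487304586174/716396229 + 429060 = 603188864270600914/716396229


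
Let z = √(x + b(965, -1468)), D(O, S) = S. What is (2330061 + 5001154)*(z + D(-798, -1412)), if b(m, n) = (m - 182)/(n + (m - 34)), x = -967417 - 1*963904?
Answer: -10351675580 + 29324860*I*√3867593930/179 ≈ -1.0352e+10 + 1.0188e+10*I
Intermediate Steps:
x = -1931321 (x = -967417 - 963904 = -1931321)
b(m, n) = (-182 + m)/(-34 + m + n) (b(m, n) = (-182 + m)/(n + (-34 + m)) = (-182 + m)/(-34 + m + n))
z = 4*I*√3867593930/179 (z = √(-1931321 + (-182 + 965)/(-34 + 965 - 1468)) = √(-1931321 + 783/(-537)) = √(-1931321 - 1/537*783) = √(-1931321 - 261/179) = √(-345706720/179) = 4*I*√3867593930/179 ≈ 1389.7*I)
(2330061 + 5001154)*(z + D(-798, -1412)) = (2330061 + 5001154)*(4*I*√3867593930/179 - 1412) = 7331215*(-1412 + 4*I*√3867593930/179) = -10351675580 + 29324860*I*√3867593930/179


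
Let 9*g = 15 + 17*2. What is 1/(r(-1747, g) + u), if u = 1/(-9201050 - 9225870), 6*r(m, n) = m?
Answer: -55280760/16095914623 ≈ -0.0034345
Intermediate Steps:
g = 49/9 (g = (15 + 17*2)/9 = (15 + 34)/9 = (⅑)*49 = 49/9 ≈ 5.4444)
r(m, n) = m/6
u = -1/18426920 (u = 1/(-18426920) = -1/18426920 ≈ -5.4268e-8)
1/(r(-1747, g) + u) = 1/((⅙)*(-1747) - 1/18426920) = 1/(-1747/6 - 1/18426920) = 1/(-16095914623/55280760) = -55280760/16095914623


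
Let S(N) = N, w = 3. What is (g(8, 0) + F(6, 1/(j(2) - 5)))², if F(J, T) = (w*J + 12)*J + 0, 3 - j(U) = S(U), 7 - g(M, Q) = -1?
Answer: 35344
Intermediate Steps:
g(M, Q) = 8 (g(M, Q) = 7 - 1*(-1) = 7 + 1 = 8)
j(U) = 3 - U
F(J, T) = J*(12 + 3*J) (F(J, T) = (3*J + 12)*J + 0 = (12 + 3*J)*J + 0 = J*(12 + 3*J) + 0 = J*(12 + 3*J))
(g(8, 0) + F(6, 1/(j(2) - 5)))² = (8 + 3*6*(4 + 6))² = (8 + 3*6*10)² = (8 + 180)² = 188² = 35344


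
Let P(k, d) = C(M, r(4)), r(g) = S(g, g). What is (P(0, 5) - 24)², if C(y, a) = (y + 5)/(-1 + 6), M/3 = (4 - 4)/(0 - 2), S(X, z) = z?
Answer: 529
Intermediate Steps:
r(g) = g
M = 0 (M = 3*((4 - 4)/(0 - 2)) = 3*(0/(-2)) = 3*(0*(-½)) = 3*0 = 0)
C(y, a) = 1 + y/5 (C(y, a) = (5 + y)/5 = (5 + y)*(⅕) = 1 + y/5)
P(k, d) = 1 (P(k, d) = 1 + (⅕)*0 = 1 + 0 = 1)
(P(0, 5) - 24)² = (1 - 24)² = (-23)² = 529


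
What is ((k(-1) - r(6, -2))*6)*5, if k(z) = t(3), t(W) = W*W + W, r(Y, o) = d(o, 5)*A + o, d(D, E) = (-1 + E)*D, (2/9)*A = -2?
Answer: -1740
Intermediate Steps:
A = -9 (A = (9/2)*(-2) = -9)
d(D, E) = D*(-1 + E)
r(Y, o) = -35*o (r(Y, o) = (o*(-1 + 5))*(-9) + o = (o*4)*(-9) + o = (4*o)*(-9) + o = -36*o + o = -35*o)
t(W) = W + W² (t(W) = W² + W = W + W²)
k(z) = 12 (k(z) = 3*(1 + 3) = 3*4 = 12)
((k(-1) - r(6, -2))*6)*5 = ((12 - (-35)*(-2))*6)*5 = ((12 - 1*70)*6)*5 = ((12 - 70)*6)*5 = -58*6*5 = -348*5 = -1740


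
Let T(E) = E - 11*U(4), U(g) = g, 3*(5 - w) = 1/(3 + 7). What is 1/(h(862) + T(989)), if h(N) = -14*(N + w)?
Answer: -15/167888 ≈ -8.9345e-5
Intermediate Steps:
w = 149/30 (w = 5 - 1/(3*(3 + 7)) = 5 - ⅓/10 = 5 - ⅓*⅒ = 5 - 1/30 = 149/30 ≈ 4.9667)
T(E) = -44 + E (T(E) = E - 11*4 = E - 44 = -44 + E)
h(N) = -1043/15 - 14*N (h(N) = -14*(N + 149/30) = -14*(149/30 + N) = -1043/15 - 14*N)
1/(h(862) + T(989)) = 1/((-1043/15 - 14*862) + (-44 + 989)) = 1/((-1043/15 - 12068) + 945) = 1/(-182063/15 + 945) = 1/(-167888/15) = -15/167888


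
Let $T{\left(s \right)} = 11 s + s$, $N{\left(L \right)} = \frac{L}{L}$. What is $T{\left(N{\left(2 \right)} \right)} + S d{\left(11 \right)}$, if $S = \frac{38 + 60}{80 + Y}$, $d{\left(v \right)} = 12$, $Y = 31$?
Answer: $\frac{836}{37} \approx 22.595$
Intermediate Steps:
$N{\left(L \right)} = 1$
$S = \frac{98}{111}$ ($S = \frac{38 + 60}{80 + 31} = \frac{98}{111} \approx 0.88288$)
$T{\left(s \right)} = 12 s$
$T{\left(N{\left(2 \right)} \right)} + S d{\left(11 \right)} = 12 \cdot 1 + \frac{98}{111} \cdot 12 = 12 + \frac{392}{37} = \frac{836}{37}$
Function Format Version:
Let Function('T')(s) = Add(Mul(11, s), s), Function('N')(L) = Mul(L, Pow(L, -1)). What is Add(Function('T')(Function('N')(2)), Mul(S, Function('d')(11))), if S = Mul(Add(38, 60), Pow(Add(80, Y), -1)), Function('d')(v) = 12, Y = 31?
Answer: Rational(836, 37) ≈ 22.595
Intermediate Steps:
Function('N')(L) = 1
S = Rational(98, 111) (S = Mul(Add(38, 60), Pow(Add(80, 31), -1)) = Mul(98, Pow(111, -1)) = Mul(98, Rational(1, 111)) = Rational(98, 111) ≈ 0.88288)
Function('T')(s) = Mul(12, s)
Add(Function('T')(Function('N')(2)), Mul(S, Function('d')(11))) = Add(Mul(12, 1), Mul(Rational(98, 111), 12)) = Add(12, Rational(392, 37)) = Rational(836, 37)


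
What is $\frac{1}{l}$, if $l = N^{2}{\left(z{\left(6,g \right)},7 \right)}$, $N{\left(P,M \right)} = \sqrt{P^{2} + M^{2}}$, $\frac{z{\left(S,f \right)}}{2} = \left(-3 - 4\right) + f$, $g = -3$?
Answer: $\frac{1}{449} \approx 0.0022272$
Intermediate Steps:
$z{\left(S,f \right)} = -14 + 2 f$ ($z{\left(S,f \right)} = 2 \left(\left(-3 - 4\right) + f\right) = 2 \left(-7 + f\right) = -14 + 2 f$)
$N{\left(P,M \right)} = \sqrt{M^{2} + P^{2}}$
$l = 449$ ($l = \left(\sqrt{7^{2} + \left(-14 + 2 \left(-3\right)\right)^{2}}\right)^{2} = \left(\sqrt{49 + \left(-14 - 6\right)^{2}}\right)^{2} = \left(\sqrt{49 + \left(-20\right)^{2}}\right)^{2} = \left(\sqrt{49 + 400}\right)^{2} = \left(\sqrt{449}\right)^{2} = 449$)
$\frac{1}{l} = \frac{1}{449}$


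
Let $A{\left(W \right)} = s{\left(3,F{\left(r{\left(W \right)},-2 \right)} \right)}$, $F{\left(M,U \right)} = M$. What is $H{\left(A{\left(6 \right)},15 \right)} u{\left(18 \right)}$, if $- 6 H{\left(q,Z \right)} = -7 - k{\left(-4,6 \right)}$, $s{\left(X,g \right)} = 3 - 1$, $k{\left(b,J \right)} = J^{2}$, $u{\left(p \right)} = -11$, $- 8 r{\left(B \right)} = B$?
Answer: $- \frac{473}{6} \approx -78.833$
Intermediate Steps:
$r{\left(B \right)} = - \frac{B}{8}$
$s{\left(X,g \right)} = 2$
$A{\left(W \right)} = 2$
$H{\left(q,Z \right)} = \frac{43}{6}$ ($H{\left(q,Z \right)} = - \frac{-7 - 6^{2}}{6} = - \frac{-7 - 36}{6} = \left(- \frac{1}{6}\right) \left(-43\right) = \frac{43}{6}$)
$H{\left(A{\left(6 \right)},15 \right)} u{\left(18 \right)} = \frac{43}{6} \left(-11\right) = - \frac{473}{6}$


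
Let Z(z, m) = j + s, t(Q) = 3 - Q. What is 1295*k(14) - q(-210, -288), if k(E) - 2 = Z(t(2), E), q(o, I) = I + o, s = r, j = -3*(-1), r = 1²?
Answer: 8268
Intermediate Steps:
r = 1
j = 3
s = 1
Z(z, m) = 4 (Z(z, m) = 3 + 1 = 4)
k(E) = 6 (k(E) = 2 + 4 = 6)
1295*k(14) - q(-210, -288) = 1295*6 - (-288 - 210) = 7770 - 1*(-498) = 7770 + 498 = 8268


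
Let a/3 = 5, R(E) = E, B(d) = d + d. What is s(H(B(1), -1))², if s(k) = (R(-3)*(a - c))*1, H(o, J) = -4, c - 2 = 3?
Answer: 900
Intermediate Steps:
c = 5 (c = 2 + 3 = 5)
B(d) = 2*d
a = 15 (a = 3*5 = 15)
s(k) = -30 (s(k) = -3*(15 - 1*5)*1 = -3*(15 - 5)*1 = -3*10*1 = -30*1 = -30)
s(H(B(1), -1))² = (-30)² = 900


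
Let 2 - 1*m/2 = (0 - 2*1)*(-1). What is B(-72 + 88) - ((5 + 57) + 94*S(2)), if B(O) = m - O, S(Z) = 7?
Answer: -736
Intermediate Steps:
m = 0 (m = 4 - 2*(0 - 2*1)*(-1) = 4 - 2*(0 - 2)*(-1) = 4 - (-4)*(-1) = 4 - 2*2 = 4 - 4 = 0)
B(O) = -O (B(O) = 0 - O = -O)
B(-72 + 88) - ((5 + 57) + 94*S(2)) = -(-72 + 88) - ((5 + 57) + 94*7) = -1*16 - (62 + 658) = -16 - 1*720 = -16 - 720 = -736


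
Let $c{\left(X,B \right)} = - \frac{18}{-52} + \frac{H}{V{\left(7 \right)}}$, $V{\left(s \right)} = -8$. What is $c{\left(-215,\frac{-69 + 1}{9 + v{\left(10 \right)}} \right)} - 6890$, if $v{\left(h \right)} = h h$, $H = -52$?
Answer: $- \frac{89481}{13} \approx -6883.2$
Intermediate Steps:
$v{\left(h \right)} = h^{2}$
$c{\left(X,B \right)} = \frac{89}{13}$ ($c{\left(X,B \right)} = - \frac{18}{-52} - \frac{52}{-8} = \left(-18\right) \left(- \frac{1}{52}\right) - - \frac{13}{2} = \frac{9}{26} + \frac{13}{2} = \frac{89}{13}$)
$c{\left(-215,\frac{-69 + 1}{9 + v{\left(10 \right)}} \right)} - 6890 = \frac{89}{13} - 6890 = - \frac{89481}{13}$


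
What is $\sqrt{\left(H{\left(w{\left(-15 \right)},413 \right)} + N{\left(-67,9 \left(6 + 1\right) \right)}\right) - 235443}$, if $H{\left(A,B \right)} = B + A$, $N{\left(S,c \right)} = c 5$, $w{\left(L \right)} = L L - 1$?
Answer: $i \sqrt{234491} \approx 484.24 i$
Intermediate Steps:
$w{\left(L \right)} = -1 + L^{2}$ ($w{\left(L \right)} = L^{2} - 1 = -1 + L^{2}$)
$N{\left(S,c \right)} = 5 c$
$H{\left(A,B \right)} = A + B$
$\sqrt{\left(H{\left(w{\left(-15 \right)},413 \right)} + N{\left(-67,9 \left(6 + 1\right) \right)}\right) - 235443} = \sqrt{\left(\left(\left(-1 + \left(-15\right)^{2}\right) + 413\right) + 5 \cdot 9 \left(6 + 1\right)\right) - 235443} = \sqrt{\left(\left(\left(-1 + 225\right) + 413\right) + 5 \cdot 9 \cdot 7\right) - 235443} = \sqrt{\left(\left(224 + 413\right) + 5 \cdot 63\right) - 235443} = \sqrt{\left(637 + 315\right) - 235443} = \sqrt{952 - 235443} = \sqrt{-234491} = i \sqrt{234491}$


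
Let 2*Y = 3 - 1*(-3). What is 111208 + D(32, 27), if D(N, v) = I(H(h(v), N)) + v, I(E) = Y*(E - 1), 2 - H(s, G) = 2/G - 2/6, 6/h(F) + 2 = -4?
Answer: 1779821/16 ≈ 1.1124e+5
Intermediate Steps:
Y = 3 (Y = (3 - 1*(-3))/2 = (3 + 3)/2 = (1/2)*6 = 3)
h(F) = -1 (h(F) = 6/(-2 - 4) = 6/(-6) = 6*(-1/6) = -1)
H(s, G) = 7/3 - 2/G (H(s, G) = 2 - (2/G - 2/6) = 2 - (2/G - 2*1/6) = 2 - (2/G - 1/3) = 2 - (-1/3 + 2/G) = 2 + (1/3 - 2/G) = 7/3 - 2/G)
I(E) = -3 + 3*E (I(E) = 3*(E - 1) = 3*(-1 + E) = -3 + 3*E)
D(N, v) = 4 + v - 6/N (D(N, v) = (-3 + 3*(7/3 - 2/N)) + v = (-3 + (7 - 6/N)) + v = (4 - 6/N) + v = 4 + v - 6/N)
111208 + D(32, 27) = 111208 + (4 + 27 - 6/32) = 111208 + (4 + 27 - 6*1/32) = 111208 + (4 + 27 - 3/16) = 111208 + 493/16 = 1779821/16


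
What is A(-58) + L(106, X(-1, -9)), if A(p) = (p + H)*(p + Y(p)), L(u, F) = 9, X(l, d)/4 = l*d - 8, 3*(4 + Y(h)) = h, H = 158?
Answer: -24373/3 ≈ -8124.3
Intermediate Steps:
Y(h) = -4 + h/3
X(l, d) = -32 + 4*d*l (X(l, d) = 4*(l*d - 8) = 4*(d*l - 8) = 4*(-8 + d*l) = -32 + 4*d*l)
A(p) = (-4 + 4*p/3)*(158 + p) (A(p) = (p + 158)*(p + (-4 + p/3)) = (158 + p)*(-4 + 4*p/3) = (-4 + 4*p/3)*(158 + p))
A(-58) + L(106, X(-1, -9)) = (-632 + (4/3)*(-58)**2 + (620/3)*(-58)) + 9 = (-632 + (4/3)*3364 - 35960/3) + 9 = (-632 + 13456/3 - 35960/3) + 9 = -24400/3 + 9 = -24373/3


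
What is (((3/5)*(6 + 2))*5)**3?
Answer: 13824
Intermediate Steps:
(((3/5)*(6 + 2))*5)**3 = (((3*(1/5))*8)*5)**3 = (((3/5)*8)*5)**3 = ((24/5)*5)**3 = 24**3 = 13824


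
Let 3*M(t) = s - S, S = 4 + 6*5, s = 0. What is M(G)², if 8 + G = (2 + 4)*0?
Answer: 1156/9 ≈ 128.44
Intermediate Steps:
S = 34 (S = 4 + 30 = 34)
G = -8 (G = -8 + (2 + 4)*0 = -8 + 6*0 = -8 + 0 = -8)
M(t) = -34/3 (M(t) = (0 - 1*34)/3 = (0 - 34)/3 = (⅓)*(-34) = -34/3)
M(G)² = (-34/3)² = 1156/9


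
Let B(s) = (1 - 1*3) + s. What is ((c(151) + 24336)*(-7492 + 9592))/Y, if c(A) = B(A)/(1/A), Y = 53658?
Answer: 16392250/8943 ≈ 1833.0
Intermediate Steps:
B(s) = -2 + s (B(s) = (1 - 3) + s = -2 + s)
c(A) = A*(-2 + A) (c(A) = (-2 + A)/(1/A) = (-2 + A)*A = A*(-2 + A))
((c(151) + 24336)*(-7492 + 9592))/Y = ((151*(-2 + 151) + 24336)*(-7492 + 9592))/53658 = ((151*149 + 24336)*2100)*(1/53658) = ((22499 + 24336)*2100)*(1/53658) = (46835*2100)*(1/53658) = 98353500*(1/53658) = 16392250/8943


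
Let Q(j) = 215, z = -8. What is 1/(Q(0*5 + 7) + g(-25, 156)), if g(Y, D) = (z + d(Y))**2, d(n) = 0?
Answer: 1/279 ≈ 0.0035842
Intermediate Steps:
g(Y, D) = 64 (g(Y, D) = (-8 + 0)**2 = (-8)**2 = 64)
1/(Q(0*5 + 7) + g(-25, 156)) = 1/(215 + 64) = 1/279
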